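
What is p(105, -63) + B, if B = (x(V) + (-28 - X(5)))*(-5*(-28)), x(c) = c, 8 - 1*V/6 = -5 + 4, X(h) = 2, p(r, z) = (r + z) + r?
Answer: 3507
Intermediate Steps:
p(r, z) = z + 2*r
V = 54 (V = 48 - 6*(-5 + 4) = 48 - 6*(-1) = 48 + 6 = 54)
B = 3360 (B = (54 + (-28 - 1*2))*(-5*(-28)) = (54 + (-28 - 2))*140 = (54 - 30)*140 = 24*140 = 3360)
p(105, -63) + B = (-63 + 2*105) + 3360 = (-63 + 210) + 3360 = 147 + 3360 = 3507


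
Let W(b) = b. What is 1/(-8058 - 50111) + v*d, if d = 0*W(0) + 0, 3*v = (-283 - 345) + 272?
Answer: -1/58169 ≈ -1.7191e-5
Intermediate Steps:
v = -356/3 (v = ((-283 - 345) + 272)/3 = (-628 + 272)/3 = (1/3)*(-356) = -356/3 ≈ -118.67)
d = 0 (d = 0*0 + 0 = 0 + 0 = 0)
1/(-8058 - 50111) + v*d = 1/(-8058 - 50111) - 356/3*0 = 1/(-58169) + 0 = -1/58169 + 0 = -1/58169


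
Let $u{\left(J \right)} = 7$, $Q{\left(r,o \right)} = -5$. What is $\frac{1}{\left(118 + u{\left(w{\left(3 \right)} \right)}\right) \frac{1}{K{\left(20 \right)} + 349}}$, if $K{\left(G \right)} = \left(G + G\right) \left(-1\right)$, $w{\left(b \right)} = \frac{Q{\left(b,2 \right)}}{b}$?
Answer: $\frac{309}{125} \approx 2.472$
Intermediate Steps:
$w{\left(b \right)} = - \frac{5}{b}$
$K{\left(G \right)} = - 2 G$ ($K{\left(G \right)} = 2 G \left(-1\right) = - 2 G$)
$\frac{1}{\left(118 + u{\left(w{\left(3 \right)} \right)}\right) \frac{1}{K{\left(20 \right)} + 349}} = \frac{1}{\left(118 + 7\right) \frac{1}{\left(-2\right) 20 + 349}} = \frac{1}{125 \frac{1}{-40 + 349}} = \frac{1}{125 \cdot \frac{1}{309}} = \frac{1}{\frac{125}{309}} = \frac{309}{125}$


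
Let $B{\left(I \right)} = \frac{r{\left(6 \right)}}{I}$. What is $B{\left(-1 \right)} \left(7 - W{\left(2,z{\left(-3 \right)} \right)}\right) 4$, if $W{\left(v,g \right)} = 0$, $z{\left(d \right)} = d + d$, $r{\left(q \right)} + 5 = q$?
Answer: $-28$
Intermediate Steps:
$r{\left(q \right)} = -5 + q$
$z{\left(d \right)} = 2 d$
$B{\left(I \right)} = \frac{1}{I}$ ($B{\left(I \right)} = \frac{-5 + 6}{I} = 1 \frac{1}{I} = \frac{1}{I}$)
$B{\left(-1 \right)} \left(7 - W{\left(2,z{\left(-3 \right)} \right)}\right) 4 = \frac{7 - 0}{-1} \cdot 4 = - (7 + 0) 4 = \left(-1\right) 7 \cdot 4 = \left(-7\right) 4 = -28$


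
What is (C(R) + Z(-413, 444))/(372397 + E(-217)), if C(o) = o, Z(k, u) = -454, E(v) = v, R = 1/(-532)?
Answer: -241529/197999760 ≈ -0.0012198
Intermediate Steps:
R = -1/532 ≈ -0.0018797
(C(R) + Z(-413, 444))/(372397 + E(-217)) = (-1/532 - 454)/(372397 - 217) = -241529/532/372180 = -241529/532*1/372180 = -241529/197999760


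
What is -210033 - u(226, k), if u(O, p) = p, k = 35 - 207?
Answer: -209861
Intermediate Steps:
k = -172
-210033 - u(226, k) = -210033 - 1*(-172) = -210033 + 172 = -209861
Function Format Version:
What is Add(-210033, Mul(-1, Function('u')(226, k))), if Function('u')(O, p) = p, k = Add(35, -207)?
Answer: -209861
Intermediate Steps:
k = -172
Add(-210033, Mul(-1, Function('u')(226, k))) = Add(-210033, Mul(-1, -172)) = Add(-210033, 172) = -209861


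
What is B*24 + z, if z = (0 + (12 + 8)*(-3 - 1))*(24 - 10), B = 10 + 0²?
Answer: -880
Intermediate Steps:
B = 10 (B = 10 + 0 = 10)
z = -1120 (z = (0 + 20*(-4))*14 = (0 - 80)*14 = -80*14 = -1120)
B*24 + z = 10*24 - 1120 = 240 - 1120 = -880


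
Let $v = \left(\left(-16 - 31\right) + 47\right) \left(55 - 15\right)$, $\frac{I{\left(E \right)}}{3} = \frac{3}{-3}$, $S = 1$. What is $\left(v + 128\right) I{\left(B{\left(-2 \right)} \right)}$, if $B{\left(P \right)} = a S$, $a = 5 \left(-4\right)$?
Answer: $-384$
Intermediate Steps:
$a = -20$
$B{\left(P \right)} = -20$ ($B{\left(P \right)} = \left(-20\right) 1 = -20$)
$I{\left(E \right)} = -3$ ($I{\left(E \right)} = 3 \frac{3}{-3} = 3 \cdot 3 \left(- \frac{1}{3}\right) = 3 \left(-1\right) = -3$)
$v = 0$ ($v = \left(\left(-16 - 31\right) + 47\right) 40 = \left(-47 + 47\right) 40 = 0 \cdot 40 = 0$)
$\left(v + 128\right) I{\left(B{\left(-2 \right)} \right)} = \left(0 + 128\right) \left(-3\right) = 128 \left(-3\right) = -384$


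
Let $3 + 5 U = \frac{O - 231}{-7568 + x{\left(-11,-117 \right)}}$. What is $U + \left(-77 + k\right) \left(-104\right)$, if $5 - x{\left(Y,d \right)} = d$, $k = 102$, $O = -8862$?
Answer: $- \frac{6454083}{2482} \approx -2600.4$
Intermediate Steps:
$x{\left(Y,d \right)} = 5 - d$
$U = - \frac{883}{2482}$ ($U = - \frac{3}{5} + \frac{\left(-8862 - 231\right) \frac{1}{-7568 + \left(5 - -117\right)}}{5} = - \frac{3}{5} + \frac{\left(-9093\right) \frac{1}{-7568 + \left(5 + 117\right)}}{5} = - \frac{3}{5} + \frac{\left(-9093\right) \frac{1}{-7568 + 122}}{5} = - \frac{3}{5} + \frac{\left(-9093\right) \frac{1}{-7446}}{5} = - \frac{3}{5} + \frac{\left(-9093\right) \left(- \frac{1}{7446}\right)}{5} = - \frac{3}{5} + \frac{1}{5} \cdot \frac{3031}{2482} = - \frac{3}{5} + \frac{3031}{12410} = - \frac{883}{2482} \approx -0.35576$)
$U + \left(-77 + k\right) \left(-104\right) = - \frac{883}{2482} + \left(-77 + 102\right) \left(-104\right) = - \frac{883}{2482} + 25 \left(-104\right) = - \frac{883}{2482} - 2600 = - \frac{6454083}{2482}$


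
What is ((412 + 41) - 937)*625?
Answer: -302500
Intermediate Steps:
((412 + 41) - 937)*625 = (453 - 937)*625 = -484*625 = -302500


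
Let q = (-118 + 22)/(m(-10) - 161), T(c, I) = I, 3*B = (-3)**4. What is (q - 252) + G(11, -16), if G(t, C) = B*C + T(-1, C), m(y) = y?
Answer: -39868/57 ≈ -699.44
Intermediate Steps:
B = 27 (B = (1/3)*(-3)**4 = (1/3)*81 = 27)
G(t, C) = 28*C (G(t, C) = 27*C + C = 28*C)
q = 32/57 (q = (-118 + 22)/(-10 - 161) = -96/(-171) = -96*(-1/171) = 32/57 ≈ 0.56140)
(q - 252) + G(11, -16) = (32/57 - 252) + 28*(-16) = -14332/57 - 448 = -39868/57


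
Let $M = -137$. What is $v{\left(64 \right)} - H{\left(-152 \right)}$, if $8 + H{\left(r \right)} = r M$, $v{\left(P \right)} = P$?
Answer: $-20752$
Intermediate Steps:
$H{\left(r \right)} = -8 - 137 r$ ($H{\left(r \right)} = -8 + r \left(-137\right) = -8 - 137 r$)
$v{\left(64 \right)} - H{\left(-152 \right)} = 64 - \left(-8 - -20824\right) = 64 - \left(-8 + 20824\right) = 64 - 20816 = -20752$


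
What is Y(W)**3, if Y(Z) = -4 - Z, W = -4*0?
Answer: -64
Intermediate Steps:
W = 0
Y(W)**3 = (-4 - 1*0)**3 = (-4 + 0)**3 = (-4)**3 = -64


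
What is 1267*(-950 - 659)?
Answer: -2038603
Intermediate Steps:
1267*(-950 - 659) = 1267*(-1609) = -2038603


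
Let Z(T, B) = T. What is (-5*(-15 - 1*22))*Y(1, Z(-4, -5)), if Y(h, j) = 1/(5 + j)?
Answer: 185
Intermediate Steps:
(-5*(-15 - 1*22))*Y(1, Z(-4, -5)) = (-5*(-15 - 1*22))/(5 - 4) = -5*(-15 - 22)/1 = -5*(-37)*1 = 185*1 = 185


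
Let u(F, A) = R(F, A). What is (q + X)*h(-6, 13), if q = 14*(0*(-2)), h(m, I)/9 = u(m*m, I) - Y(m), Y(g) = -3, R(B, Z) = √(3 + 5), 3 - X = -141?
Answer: 3888 + 2592*√2 ≈ 7553.6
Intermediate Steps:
X = 144 (X = 3 - 1*(-141) = 3 + 141 = 144)
R(B, Z) = 2*√2 (R(B, Z) = √8 = 2*√2)
u(F, A) = 2*√2
h(m, I) = 27 + 18*√2 (h(m, I) = 9*(2*√2 - 1*(-3)) = 9*(2*√2 + 3) = 9*(3 + 2*√2) = 27 + 18*√2)
q = 0 (q = 14*0 = 0)
(q + X)*h(-6, 13) = (0 + 144)*(27 + 18*√2) = 144*(27 + 18*√2) = 3888 + 2592*√2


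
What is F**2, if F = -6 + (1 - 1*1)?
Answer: 36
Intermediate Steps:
F = -6 (F = -6 + (1 - 1) = -6 + 0 = -6)
F**2 = (-6)**2 = 36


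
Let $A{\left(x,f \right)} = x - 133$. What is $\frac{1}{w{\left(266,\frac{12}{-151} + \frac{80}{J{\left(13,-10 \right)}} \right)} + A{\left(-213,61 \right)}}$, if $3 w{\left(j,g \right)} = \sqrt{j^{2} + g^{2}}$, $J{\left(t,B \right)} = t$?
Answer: $- \frac{5999695533}{1939499075048} - \frac{5889 \sqrt{68197789685}}{1939499075048} \approx -0.0038864$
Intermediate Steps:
$A{\left(x,f \right)} = -133 + x$
$w{\left(j,g \right)} = \frac{\sqrt{g^{2} + j^{2}}}{3}$ ($w{\left(j,g \right)} = \frac{\sqrt{j^{2} + g^{2}}}{3} = \frac{\sqrt{g^{2} + j^{2}}}{3}$)
$\frac{1}{w{\left(266,\frac{12}{-151} + \frac{80}{J{\left(13,-10 \right)}} \right)} + A{\left(-213,61 \right)}} = \frac{1}{\frac{\sqrt{\left(\frac{12}{-151} + \frac{80}{13}\right)^{2} + 266^{2}}}{3} - 346} = \frac{1}{\frac{\sqrt{\left(12 \left(- \frac{1}{151}\right) + 80 \cdot \frac{1}{13}\right)^{2} + 70756}}{3} - 346} = \frac{1}{\frac{\sqrt{\left(- \frac{12}{151} + \frac{80}{13}\right)^{2} + 70756}}{3} - 346} = \frac{1}{\frac{\sqrt{\left(\frac{11924}{1963}\right)^{2} + 70756}}{3} - 346} = \frac{1}{\frac{\sqrt{\frac{142181776}{3853369} + 70756}}{3} - 346} = \frac{1}{\frac{\sqrt{\frac{272791158740}{3853369}}}{3} - 346} = \frac{1}{\frac{\frac{2}{1963} \sqrt{68197789685}}{3} - 346} = \frac{1}{\frac{2 \sqrt{68197789685}}{5889} - 346} = \frac{1}{-346 + \frac{2 \sqrt{68197789685}}{5889}}$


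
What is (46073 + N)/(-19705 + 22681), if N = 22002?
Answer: 68075/2976 ≈ 22.875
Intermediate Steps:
(46073 + N)/(-19705 + 22681) = (46073 + 22002)/(-19705 + 22681) = 68075/2976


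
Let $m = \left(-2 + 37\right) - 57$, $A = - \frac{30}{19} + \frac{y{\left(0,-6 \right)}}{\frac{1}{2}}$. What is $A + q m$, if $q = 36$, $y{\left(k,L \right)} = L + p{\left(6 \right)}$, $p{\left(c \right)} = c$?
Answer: $- \frac{15078}{19} \approx -793.58$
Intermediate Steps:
$y{\left(k,L \right)} = 6 + L$ ($y{\left(k,L \right)} = L + 6 = 6 + L$)
$A = - \frac{30}{19}$ ($A = - \frac{30}{19} + \frac{6 - 6}{\frac{1}{2}} = \left(-30\right) \frac{1}{19} + 0 \frac{1}{\frac{1}{2}} = - \frac{30}{19} + 0 \cdot 2 = - \frac{30}{19} + 0 = - \frac{30}{19} \approx -1.5789$)
$m = -22$ ($m = 35 - 57 = -22$)
$A + q m = - \frac{30}{19} + 36 \left(-22\right) = - \frac{30}{19} - 792 = - \frac{15078}{19}$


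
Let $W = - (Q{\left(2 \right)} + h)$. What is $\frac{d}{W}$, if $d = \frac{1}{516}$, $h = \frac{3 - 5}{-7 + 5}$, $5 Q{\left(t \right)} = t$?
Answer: $- \frac{5}{3612} \approx -0.0013843$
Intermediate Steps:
$Q{\left(t \right)} = \frac{t}{5}$
$h = 1$ ($h = - \frac{2}{-2} = \left(-2\right) \left(- \frac{1}{2}\right) = 1$)
$d = \frac{1}{516} \approx 0.001938$
$W = - \frac{7}{5}$ ($W = - (\frac{1}{5} \cdot 2 + 1) = - (\frac{2}{5} + 1) = \left(-1\right) \frac{7}{5} = - \frac{7}{5} \approx -1.4$)
$\frac{d}{W} = \frac{1}{516 \left(- \frac{7}{5}\right)} = \frac{1}{516} \left(- \frac{5}{7}\right) = - \frac{5}{3612}$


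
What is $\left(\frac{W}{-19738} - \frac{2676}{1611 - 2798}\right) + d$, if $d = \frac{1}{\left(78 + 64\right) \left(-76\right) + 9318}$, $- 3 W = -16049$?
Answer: $\frac{51353723864}{25900766133} \approx 1.9827$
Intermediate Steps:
$W = \frac{16049}{3}$ ($W = \left(- \frac{1}{3}\right) \left(-16049\right) = \frac{16049}{3} \approx 5349.7$)
$d = - \frac{1}{1474}$ ($d = \frac{1}{142 \left(-76\right) + 9318} = \frac{1}{-10792 + 9318} = \frac{1}{-1474} = - \frac{1}{1474} \approx -0.00067843$)
$\left(\frac{W}{-19738} - \frac{2676}{1611 - 2798}\right) + d = \left(\frac{16049}{3 \left(-19738\right)} - \frac{2676}{1611 - 2798}\right) - \frac{1}{1474} = \left(\frac{16049}{3} \left(- \frac{1}{19738}\right) - \frac{2676}{-1187}\right) - \frac{1}{1474} = \left(- \frac{16049}{59214} - - \frac{2676}{1187}\right) - \frac{1}{1474} = \left(- \frac{16049}{59214} + \frac{2676}{1187}\right) - \frac{1}{1474} = \frac{139406501}{70287018} - \frac{1}{1474} = \frac{51353723864}{25900766133}$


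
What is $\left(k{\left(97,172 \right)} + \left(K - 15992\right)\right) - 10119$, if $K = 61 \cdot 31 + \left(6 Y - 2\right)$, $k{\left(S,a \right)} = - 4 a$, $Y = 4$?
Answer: $-24886$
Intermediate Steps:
$K = 1913$ ($K = 61 \cdot 31 + \left(6 \cdot 4 - 2\right) = 1891 + \left(24 - 2\right) = 1891 + 22 = 1913$)
$\left(k{\left(97,172 \right)} + \left(K - 15992\right)\right) - 10119 = \left(\left(-4\right) 172 + \left(1913 - 15992\right)\right) - 10119 = \left(-688 + \left(1913 - 15992\right)\right) - 10119 = \left(-688 - 14079\right) - 10119 = -14767 - 10119 = -24886$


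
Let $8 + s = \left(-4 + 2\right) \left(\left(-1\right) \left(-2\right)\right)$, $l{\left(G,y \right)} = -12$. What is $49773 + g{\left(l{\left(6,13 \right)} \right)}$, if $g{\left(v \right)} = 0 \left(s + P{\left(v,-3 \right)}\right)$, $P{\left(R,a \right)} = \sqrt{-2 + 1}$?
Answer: $49773$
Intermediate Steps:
$P{\left(R,a \right)} = i$ ($P{\left(R,a \right)} = \sqrt{-1} = i$)
$s = -12$ ($s = -8 + \left(-4 + 2\right) \left(\left(-1\right) \left(-2\right)\right) = -8 - 4 = -12$)
$g{\left(v \right)} = 0$ ($g{\left(v \right)} = 0 \left(-12 + i\right) = 0$)
$49773 + g{\left(l{\left(6,13 \right)} \right)} = 49773 + 0 = 49773$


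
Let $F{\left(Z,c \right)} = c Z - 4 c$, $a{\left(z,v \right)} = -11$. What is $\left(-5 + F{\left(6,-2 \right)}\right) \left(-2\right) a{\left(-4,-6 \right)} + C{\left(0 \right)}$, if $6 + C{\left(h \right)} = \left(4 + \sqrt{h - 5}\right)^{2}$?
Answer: $-193 + 8 i \sqrt{5} \approx -193.0 + 17.889 i$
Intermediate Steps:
$C{\left(h \right)} = -6 + \left(4 + \sqrt{-5 + h}\right)^{2}$ ($C{\left(h \right)} = -6 + \left(4 + \sqrt{h - 5}\right)^{2} = -6 + \left(4 + \sqrt{-5 + h}\right)^{2}$)
$F{\left(Z,c \right)} = - 4 c + Z c$ ($F{\left(Z,c \right)} = Z c - 4 c = - 4 c + Z c$)
$\left(-5 + F{\left(6,-2 \right)}\right) \left(-2\right) a{\left(-4,-6 \right)} + C{\left(0 \right)} = \left(-5 - 2 \left(-4 + 6\right)\right) \left(-2\right) \left(-11\right) - \left(6 - \left(4 + \sqrt{-5 + 0}\right)^{2}\right) = \left(-5 - 4\right) \left(-2\right) \left(-11\right) - \left(6 - \left(4 + \sqrt{-5}\right)^{2}\right) = \left(-5 - 4\right) \left(-2\right) \left(-11\right) - \left(6 - \left(4 + i \sqrt{5}\right)^{2}\right) = \left(-9\right) \left(-2\right) \left(-11\right) - \left(6 - \left(4 + i \sqrt{5}\right)^{2}\right) = 18 \left(-11\right) - \left(6 - \left(4 + i \sqrt{5}\right)^{2}\right) = -198 - \left(6 - \left(4 + i \sqrt{5}\right)^{2}\right) = -204 + \left(4 + i \sqrt{5}\right)^{2}$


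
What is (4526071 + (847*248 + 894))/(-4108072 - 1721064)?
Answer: -4737021/5829136 ≈ -0.81264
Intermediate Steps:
(4526071 + (847*248 + 894))/(-4108072 - 1721064) = (4526071 + (210056 + 894))/(-5829136) = (4526071 + 210950)*(-1/5829136) = 4737021*(-1/5829136) = -4737021/5829136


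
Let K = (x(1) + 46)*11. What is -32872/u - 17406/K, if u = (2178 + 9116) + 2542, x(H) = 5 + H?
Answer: -32454025/989274 ≈ -32.806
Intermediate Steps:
K = 572 (K = ((5 + 1) + 46)*11 = (6 + 46)*11 = 52*11 = 572)
u = 13836 (u = 11294 + 2542 = 13836)
-32872/u - 17406/K = -32872/13836 - 17406/572 = -32872*1/13836 - 17406*1/572 = -8218/3459 - 8703/286 = -32454025/989274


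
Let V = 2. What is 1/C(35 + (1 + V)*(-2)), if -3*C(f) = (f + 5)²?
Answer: -3/1156 ≈ -0.0025952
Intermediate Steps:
C(f) = -(5 + f)²/3 (C(f) = -(f + 5)²/3 = -(5 + f)²/3)
1/C(35 + (1 + V)*(-2)) = 1/(-(5 + (35 + (1 + 2)*(-2)))²/3) = 1/(-(5 + (35 + 3*(-2)))²/3) = 1/(-(5 + (35 - 6))²/3) = 1/(-(5 + 29)²/3) = 1/(-⅓*34²) = 1/(-⅓*1156) = 1/(-1156/3) = -3/1156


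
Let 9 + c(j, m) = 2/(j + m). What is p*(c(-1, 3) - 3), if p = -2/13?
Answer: 22/13 ≈ 1.6923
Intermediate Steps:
c(j, m) = -9 + 2/(j + m)
p = -2/13 (p = -2*1/13 = -2/13 ≈ -0.15385)
p*(c(-1, 3) - 3) = -2*((2 - 9*(-1) - 9*3)/(-1 + 3) - 3)/13 = -2*((2 + 9 - 27)/2 - 3)/13 = -2*((1/2)*(-16) - 3)/13 = -2*(-8 - 3)/13 = -2/13*(-11) = 22/13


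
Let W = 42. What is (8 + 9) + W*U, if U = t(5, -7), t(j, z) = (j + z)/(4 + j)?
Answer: 23/3 ≈ 7.6667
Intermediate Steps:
t(j, z) = (j + z)/(4 + j)
U = -2/9 (U = (5 - 7)/(4 + 5) = -2/9 ≈ -0.22222)
(8 + 9) + W*U = (8 + 9) + 42*(-2/9) = 17 - 28/3 = 23/3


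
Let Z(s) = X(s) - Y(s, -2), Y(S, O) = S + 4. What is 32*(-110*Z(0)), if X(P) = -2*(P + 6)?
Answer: 56320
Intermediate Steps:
Y(S, O) = 4 + S
X(P) = -12 - 2*P (X(P) = -2*(6 + P) = -12 - 2*P)
Z(s) = -16 - 3*s (Z(s) = (-12 - 2*s) - (4 + s) = (-12 - 2*s) + (-4 - s) = -16 - 3*s)
32*(-110*Z(0)) = 32*(-110*(-16 - 3*0)) = 32*(-110*(-16 + 0)) = 32*(-110*(-16)) = 32*1760 = 56320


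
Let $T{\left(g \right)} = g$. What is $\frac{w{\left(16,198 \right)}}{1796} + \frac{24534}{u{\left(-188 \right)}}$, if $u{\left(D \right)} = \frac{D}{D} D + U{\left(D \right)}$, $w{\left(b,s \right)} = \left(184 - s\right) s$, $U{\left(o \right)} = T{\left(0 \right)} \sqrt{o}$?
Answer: $- \frac{118575}{898} \approx -132.04$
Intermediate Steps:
$U{\left(o \right)} = 0$ ($U{\left(o \right)} = 0 \sqrt{o} = 0$)
$w{\left(b,s \right)} = s \left(184 - s\right)$
$u{\left(D \right)} = D$ ($u{\left(D \right)} = \frac{D}{D} D + 0 = 1 D + 0 = D + 0 = D$)
$\frac{w{\left(16,198 \right)}}{1796} + \frac{24534}{u{\left(-188 \right)}} = \frac{198 \left(184 - 198\right)}{1796} + \frac{24534}{-188} = 198 \left(184 - 198\right) \frac{1}{1796} + 24534 \left(- \frac{1}{188}\right) = 198 \left(-14\right) \frac{1}{1796} - \frac{261}{2} = \left(-2772\right) \frac{1}{1796} - \frac{261}{2} = - \frac{693}{449} - \frac{261}{2} = - \frac{118575}{898}$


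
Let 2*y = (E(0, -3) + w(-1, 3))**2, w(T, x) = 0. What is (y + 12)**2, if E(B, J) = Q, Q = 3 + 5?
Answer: 1936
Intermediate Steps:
Q = 8
E(B, J) = 8
y = 32 (y = (8 + 0)**2/2 = (1/2)*8**2 = (1/2)*64 = 32)
(y + 12)**2 = (32 + 12)**2 = 44**2 = 1936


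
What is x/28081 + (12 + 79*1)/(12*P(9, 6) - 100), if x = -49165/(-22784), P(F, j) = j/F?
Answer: -14554262421/14715342592 ≈ -0.98905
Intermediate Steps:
x = 49165/22784 (x = -49165*(-1/22784) = 49165/22784 ≈ 2.1579)
x/28081 + (12 + 79*1)/(12*P(9, 6) - 100) = (49165/22784)/28081 + (12 + 79*1)/(12*(6/9) - 100) = (49165/22784)*(1/28081) + (12 + 79)/(12*(6*(1/9)) - 100) = 49165/639797504 + 91/(12*(2/3) - 100) = 49165/639797504 + 91/(8 - 100) = 49165/639797504 + 91/(-92) = 49165/639797504 + 91*(-1/92) = 49165/639797504 - 91/92 = -14554262421/14715342592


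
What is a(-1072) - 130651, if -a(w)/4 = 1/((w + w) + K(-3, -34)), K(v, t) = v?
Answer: -280507693/2147 ≈ -1.3065e+5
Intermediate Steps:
a(w) = -4/(-3 + 2*w) (a(w) = -4/((w + w) - 3) = -4/(2*w - 3) = -4/(-3 + 2*w))
a(-1072) - 130651 = -4/(-3 + 2*(-1072)) - 130651 = -4/(-3 - 2144) - 130651 = -4/(-2147) - 130651 = -4*(-1/2147) - 130651 = 4/2147 - 130651 = -280507693/2147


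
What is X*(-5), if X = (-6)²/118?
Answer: -90/59 ≈ -1.5254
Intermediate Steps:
X = 18/59 (X = 36*(1/118) = 18/59 ≈ 0.30508)
X*(-5) = (18/59)*(-5) = -90/59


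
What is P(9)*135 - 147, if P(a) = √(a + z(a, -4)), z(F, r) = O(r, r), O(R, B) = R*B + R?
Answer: -147 + 135*√21 ≈ 471.65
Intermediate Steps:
O(R, B) = R + B*R (O(R, B) = B*R + R = R + B*R)
z(F, r) = r*(1 + r)
P(a) = √(12 + a) (P(a) = √(a - 4*(1 - 4)) = √(a - 4*(-3)) = √(a + 12) = √(12 + a))
P(9)*135 - 147 = √(12 + 9)*135 - 147 = √21*135 - 147 = 135*√21 - 147 = -147 + 135*√21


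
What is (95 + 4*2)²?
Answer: 10609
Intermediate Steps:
(95 + 4*2)² = (95 + 8)² = 103² = 10609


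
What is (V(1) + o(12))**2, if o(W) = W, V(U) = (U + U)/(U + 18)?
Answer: 52900/361 ≈ 146.54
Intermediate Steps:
V(U) = 2*U/(18 + U) (V(U) = (2*U)/(18 + U) = 2*U/(18 + U))
(V(1) + o(12))**2 = (2*1/(18 + 1) + 12)**2 = (2*1/19 + 12)**2 = (2*1*(1/19) + 12)**2 = (2/19 + 12)**2 = (230/19)**2 = 52900/361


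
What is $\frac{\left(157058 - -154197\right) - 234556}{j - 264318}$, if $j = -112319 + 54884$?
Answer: $- \frac{76699}{321753} \approx -0.23838$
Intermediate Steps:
$j = -57435$
$\frac{\left(157058 - -154197\right) - 234556}{j - 264318} = \frac{\left(157058 - -154197\right) - 234556}{-57435 - 264318} = \frac{\left(157058 + 154197\right) - 234556}{-321753} = \left(311255 - 234556\right) \left(- \frac{1}{321753}\right) = 76699 \left(- \frac{1}{321753}\right) = - \frac{76699}{321753}$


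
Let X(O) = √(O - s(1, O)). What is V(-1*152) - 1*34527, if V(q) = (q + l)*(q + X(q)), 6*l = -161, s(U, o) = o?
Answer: -22033/3 ≈ -7344.3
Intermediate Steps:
l = -161/6 (l = (⅙)*(-161) = -161/6 ≈ -26.833)
X(O) = 0 (X(O) = √(O - O) = √0 = 0)
V(q) = q*(-161/6 + q) (V(q) = (q - 161/6)*(q + 0) = (-161/6 + q)*q = q*(-161/6 + q))
V(-1*152) - 1*34527 = (-1*152)*(-161 + 6*(-1*152))/6 - 1*34527 = (⅙)*(-152)*(-161 + 6*(-152)) - 34527 = (⅙)*(-152)*(-161 - 912) - 34527 = (⅙)*(-152)*(-1073) - 34527 = 81548/3 - 34527 = -22033/3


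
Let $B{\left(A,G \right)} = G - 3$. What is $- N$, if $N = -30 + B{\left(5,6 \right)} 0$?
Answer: $30$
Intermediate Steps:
$B{\left(A,G \right)} = -3 + G$
$N = -30$ ($N = -30 + \left(-3 + 6\right) 0 = -30 + 3 \cdot 0 = -30 + 0 = -30$)
$- N = \left(-1\right) \left(-30\right) = 30$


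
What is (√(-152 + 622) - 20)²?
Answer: (20 - √470)² ≈ 2.8207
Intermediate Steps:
(√(-152 + 622) - 20)² = (√470 - 20)² = (-20 + √470)²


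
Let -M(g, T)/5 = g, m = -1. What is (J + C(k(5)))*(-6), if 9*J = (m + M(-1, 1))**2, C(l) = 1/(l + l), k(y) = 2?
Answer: -73/6 ≈ -12.167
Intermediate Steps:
M(g, T) = -5*g
C(l) = 1/(2*l)
J = 16/9 (J = (-1 - 5*(-1))**2/9 = (-1 + 5)**2/9 = (1/9)*4**2 = (1/9)*16 = 16/9 ≈ 1.7778)
(J + C(k(5)))*(-6) = (16/9 + (1/2)/2)*(-6) = (16/9 + (1/2)*(1/2))*(-6) = (16/9 + 1/4)*(-6) = (73/36)*(-6) = -73/6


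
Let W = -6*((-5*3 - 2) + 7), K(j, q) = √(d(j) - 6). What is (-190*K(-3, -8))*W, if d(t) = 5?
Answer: -11400*I ≈ -11400.0*I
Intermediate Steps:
K(j, q) = I (K(j, q) = √(5 - 6) = √(-1) = I)
W = 60 (W = -6*((-15 - 2) + 7) = -6*(-17 + 7) = -6*(-10) = 60)
(-190*K(-3, -8))*W = -190*I*60 = -11400*I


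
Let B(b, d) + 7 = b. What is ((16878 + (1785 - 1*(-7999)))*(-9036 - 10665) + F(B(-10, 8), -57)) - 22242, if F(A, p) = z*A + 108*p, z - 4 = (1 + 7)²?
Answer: -525297616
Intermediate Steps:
z = 68 (z = 4 + (1 + 7)² = 4 + 8² = 4 + 64 = 68)
B(b, d) = -7 + b
F(A, p) = 68*A + 108*p
((16878 + (1785 - 1*(-7999)))*(-9036 - 10665) + F(B(-10, 8), -57)) - 22242 = ((16878 + (1785 - 1*(-7999)))*(-9036 - 10665) + (68*(-7 - 10) + 108*(-57))) - 22242 = ((16878 + (1785 + 7999))*(-19701) + (68*(-17) - 6156)) - 22242 = ((16878 + 9784)*(-19701) + (-1156 - 6156)) - 22242 = (26662*(-19701) - 7312) - 22242 = (-525268062 - 7312) - 22242 = -525275374 - 22242 = -525297616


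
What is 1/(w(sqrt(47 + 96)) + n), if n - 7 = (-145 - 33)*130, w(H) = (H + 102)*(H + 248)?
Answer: -1153/6099932 + 175*sqrt(143)/6099932 ≈ 0.00015405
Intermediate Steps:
w(H) = (102 + H)*(248 + H)
n = -23133 (n = 7 + (-145 - 33)*130 = 7 - 178*130 = 7 - 23140 = -23133)
1/(w(sqrt(47 + 96)) + n) = 1/((25296 + (sqrt(47 + 96))**2 + 350*sqrt(47 + 96)) - 23133) = 1/((25296 + (sqrt(143))**2 + 350*sqrt(143)) - 23133) = 1/((25296 + 143 + 350*sqrt(143)) - 23133) = 1/((25439 + 350*sqrt(143)) - 23133) = 1/(2306 + 350*sqrt(143))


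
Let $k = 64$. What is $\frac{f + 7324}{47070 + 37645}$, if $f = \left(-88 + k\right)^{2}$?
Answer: $\frac{1580}{16943} \approx 0.093254$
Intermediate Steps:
$f = 576$ ($f = \left(-88 + 64\right)^{2} = \left(-24\right)^{2} = 576$)
$\frac{f + 7324}{47070 + 37645} = \frac{576 + 7324}{47070 + 37645} = \frac{7900}{84715} = 7900 \cdot \frac{1}{84715} = \frac{1580}{16943}$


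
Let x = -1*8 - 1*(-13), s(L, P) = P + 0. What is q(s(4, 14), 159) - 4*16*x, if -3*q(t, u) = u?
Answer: -373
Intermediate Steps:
s(L, P) = P
q(t, u) = -u/3
x = 5 (x = -8 + 13 = 5)
q(s(4, 14), 159) - 4*16*x = -1/3*159 - 4*16*5 = -53 - 64*5 = -53 - 1*320 = -53 - 320 = -373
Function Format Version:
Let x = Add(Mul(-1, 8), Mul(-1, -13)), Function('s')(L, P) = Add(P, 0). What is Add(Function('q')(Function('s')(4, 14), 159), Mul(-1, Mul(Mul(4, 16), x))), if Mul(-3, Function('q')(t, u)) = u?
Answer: -373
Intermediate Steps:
Function('s')(L, P) = P
Function('q')(t, u) = Mul(Rational(-1, 3), u)
x = 5 (x = Add(-8, 13) = 5)
Add(Function('q')(Function('s')(4, 14), 159), Mul(-1, Mul(Mul(4, 16), x))) = Add(Mul(Rational(-1, 3), 159), Mul(-1, Mul(Mul(4, 16), 5))) = Add(-53, Mul(-1, Mul(64, 5))) = Add(-53, Mul(-1, 320)) = Add(-53, -320) = -373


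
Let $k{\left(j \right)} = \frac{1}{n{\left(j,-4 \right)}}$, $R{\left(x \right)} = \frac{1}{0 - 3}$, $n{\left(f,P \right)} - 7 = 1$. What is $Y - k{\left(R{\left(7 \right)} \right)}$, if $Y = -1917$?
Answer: $- \frac{15337}{8} \approx -1917.1$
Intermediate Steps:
$n{\left(f,P \right)} = 8$ ($n{\left(f,P \right)} = 7 + 1 = 8$)
$R{\left(x \right)} = - \frac{1}{3}$ ($R{\left(x \right)} = \frac{1}{-3} = - \frac{1}{3}$)
$k{\left(j \right)} = \frac{1}{8}$
$Y - k{\left(R{\left(7 \right)} \right)} = -1917 - \frac{1}{8} = - \frac{15337}{8}$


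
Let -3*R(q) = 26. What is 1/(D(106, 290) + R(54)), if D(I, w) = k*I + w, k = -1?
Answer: 3/526 ≈ 0.0057034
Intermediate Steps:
R(q) = -26/3 (R(q) = -⅓*26 = -26/3)
D(I, w) = w - I (D(I, w) = -I + w = w - I)
1/(D(106, 290) + R(54)) = 1/((290 - 1*106) - 26/3) = 1/((290 - 106) - 26/3) = 1/(184 - 26/3) = 1/(526/3) = 3/526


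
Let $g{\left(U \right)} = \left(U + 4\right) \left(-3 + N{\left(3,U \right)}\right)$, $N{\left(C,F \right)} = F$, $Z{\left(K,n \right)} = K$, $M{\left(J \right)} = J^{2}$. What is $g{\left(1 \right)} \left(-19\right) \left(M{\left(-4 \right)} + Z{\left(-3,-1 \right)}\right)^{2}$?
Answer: $32110$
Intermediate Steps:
$g{\left(U \right)} = \left(-3 + U\right) \left(4 + U\right)$ ($g{\left(U \right)} = \left(U + 4\right) \left(-3 + U\right) = \left(4 + U\right) \left(-3 + U\right) = \left(-3 + U\right) \left(4 + U\right)$)
$g{\left(1 \right)} \left(-19\right) \left(M{\left(-4 \right)} + Z{\left(-3,-1 \right)}\right)^{2} = \left(-12 + 1 + 1^{2}\right) \left(-19\right) \left(\left(-4\right)^{2} - 3\right)^{2} = \left(-12 + 1 + 1\right) \left(-19\right) \left(16 - 3\right)^{2} = \left(-10\right) \left(-19\right) 13^{2} = 190 \cdot 169 = 32110$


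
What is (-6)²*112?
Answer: 4032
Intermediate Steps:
(-6)²*112 = 36*112 = 4032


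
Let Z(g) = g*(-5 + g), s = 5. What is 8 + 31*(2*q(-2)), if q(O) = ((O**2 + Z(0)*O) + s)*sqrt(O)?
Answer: 8 + 558*I*sqrt(2) ≈ 8.0 + 789.13*I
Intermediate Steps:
q(O) = sqrt(O)*(5 + O**2) (q(O) = ((O**2 + (0*(-5 + 0))*O) + 5)*sqrt(O) = ((O**2 + (0*(-5))*O) + 5)*sqrt(O) = ((O**2 + 0*O) + 5)*sqrt(O) = ((O**2 + 0) + 5)*sqrt(O) = (O**2 + 5)*sqrt(O) = (5 + O**2)*sqrt(O) = sqrt(O)*(5 + O**2))
8 + 31*(2*q(-2)) = 8 + 31*(2*(sqrt(-2)*(5 + (-2)**2))) = 8 + 31*(2*((I*sqrt(2))*(5 + 4))) = 8 + 31*(2*((I*sqrt(2))*9)) = 8 + 31*(2*(9*I*sqrt(2))) = 8 + 31*(18*I*sqrt(2)) = 8 + 558*I*sqrt(2)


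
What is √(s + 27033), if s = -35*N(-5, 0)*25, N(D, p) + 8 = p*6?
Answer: √34033 ≈ 184.48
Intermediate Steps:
N(D, p) = -8 + 6*p (N(D, p) = -8 + p*6 = -8 + 6*p)
s = 7000 (s = -35*(-8 + 6*0)*25 = -35*(-8 + 0)*25 = -35*(-8)*25 = 280*25 = 7000)
√(s + 27033) = √(7000 + 27033) = √34033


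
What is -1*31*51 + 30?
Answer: -1551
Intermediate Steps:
-1*31*51 + 30 = -31*51 + 30 = -1581 + 30 = -1551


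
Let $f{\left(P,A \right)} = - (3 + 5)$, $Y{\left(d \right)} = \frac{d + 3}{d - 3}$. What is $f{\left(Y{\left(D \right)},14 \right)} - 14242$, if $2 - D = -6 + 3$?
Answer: $-14250$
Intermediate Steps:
$D = 5$ ($D = 2 - \left(-6 + 3\right) = 2 - -3 = 2 + 3 = 5$)
$Y{\left(d \right)} = \frac{3 + d}{-3 + d}$
$f{\left(P,A \right)} = -8$ ($f{\left(P,A \right)} = \left(-1\right) 8 = -8$)
$f{\left(Y{\left(D \right)},14 \right)} - 14242 = -8 - 14242 = -14250$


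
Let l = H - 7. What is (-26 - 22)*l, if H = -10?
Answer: 816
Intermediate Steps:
l = -17 (l = -10 - 7 = -17)
(-26 - 22)*l = (-26 - 22)*(-17) = -48*(-17) = 816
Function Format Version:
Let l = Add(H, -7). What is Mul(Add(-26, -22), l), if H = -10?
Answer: 816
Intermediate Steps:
l = -17 (l = Add(-10, -7) = -17)
Mul(Add(-26, -22), l) = Mul(Add(-26, -22), -17) = Mul(-48, -17) = 816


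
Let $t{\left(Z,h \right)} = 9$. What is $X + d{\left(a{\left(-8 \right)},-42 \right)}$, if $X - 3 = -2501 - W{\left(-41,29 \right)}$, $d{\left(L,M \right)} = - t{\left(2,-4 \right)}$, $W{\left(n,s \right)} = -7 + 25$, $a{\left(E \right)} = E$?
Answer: $-2525$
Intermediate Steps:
$W{\left(n,s \right)} = 18$
$d{\left(L,M \right)} = -9$ ($d{\left(L,M \right)} = \left(-1\right) 9 = -9$)
$X = -2516$ ($X = 3 - 2519 = -2516$)
$X + d{\left(a{\left(-8 \right)},-42 \right)} = -2516 - 9 = -2525$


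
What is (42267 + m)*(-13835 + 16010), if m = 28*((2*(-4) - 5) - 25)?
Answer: 89616525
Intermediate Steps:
m = -1064 (m = 28*((-8 - 5) - 25) = 28*(-13 - 25) = 28*(-38) = -1064)
(42267 + m)*(-13835 + 16010) = (42267 - 1064)*(-13835 + 16010) = 41203*2175 = 89616525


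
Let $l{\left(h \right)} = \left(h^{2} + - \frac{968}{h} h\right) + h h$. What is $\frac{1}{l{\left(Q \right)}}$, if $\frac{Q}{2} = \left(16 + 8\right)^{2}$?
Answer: $\frac{1}{2653240} \approx 3.769 \cdot 10^{-7}$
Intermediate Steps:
$Q = 1152$ ($Q = 2 \left(16 + 8\right)^{2} = 2 \cdot 24^{2} = 2 \cdot 576 = 1152$)
$l{\left(h \right)} = -968 + 2 h^{2}$ ($l{\left(h \right)} = \left(h^{2} - 968\right) + h^{2} = \left(-968 + h^{2}\right) + h^{2} = -968 + 2 h^{2}$)
$\frac{1}{l{\left(Q \right)}} = \frac{1}{-968 + 2 \cdot 1152^{2}} = \frac{1}{-968 + 2 \cdot 1327104} = \frac{1}{-968 + 2654208} = \frac{1}{2653240}$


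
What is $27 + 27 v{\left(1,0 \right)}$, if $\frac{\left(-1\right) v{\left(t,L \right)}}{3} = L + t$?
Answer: $-54$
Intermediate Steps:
$v{\left(t,L \right)} = - 3 L - 3 t$ ($v{\left(t,L \right)} = - 3 \left(L + t\right) = - 3 L - 3 t$)
$27 + 27 v{\left(1,0 \right)} = 27 + 27 \left(\left(-3\right) 0 - 3\right) = 27 + 27 \left(0 - 3\right) = 27 + 27 \left(-3\right) = 27 - 81 = -54$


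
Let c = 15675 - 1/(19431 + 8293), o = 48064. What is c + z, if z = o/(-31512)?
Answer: 1711619234569/109204836 ≈ 15673.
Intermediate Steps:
z = -6008/3939 (z = 48064/(-31512) = 48064*(-1/31512) = -6008/3939 ≈ -1.5253)
c = 434573699/27724 (c = 15675 - 1/27724 = 434573699/27724 ≈ 15675.)
c + z = 434573699/27724 - 6008/3939 = 1711619234569/109204836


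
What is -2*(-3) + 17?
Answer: 23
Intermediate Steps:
-2*(-3) + 17 = 6 + 17 = 23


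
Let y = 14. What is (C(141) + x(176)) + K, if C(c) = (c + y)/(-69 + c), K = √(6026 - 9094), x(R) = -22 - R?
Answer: -14101/72 + 2*I*√767 ≈ -195.85 + 55.39*I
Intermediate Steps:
K = 2*I*√767 (K = √(-3068) = 2*I*√767 ≈ 55.39*I)
C(c) = (14 + c)/(-69 + c) (C(c) = (c + 14)/(-69 + c) = (14 + c)/(-69 + c))
(C(141) + x(176)) + K = ((14 + 141)/(-69 + 141) + (-22 - 1*176)) + 2*I*√767 = (155/72 + (-22 - 176)) + 2*I*√767 = ((1/72)*155 - 198) + 2*I*√767 = (155/72 - 198) + 2*I*√767 = -14101/72 + 2*I*√767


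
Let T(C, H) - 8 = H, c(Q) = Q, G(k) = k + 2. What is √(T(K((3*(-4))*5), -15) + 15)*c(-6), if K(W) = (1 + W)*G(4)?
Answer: -12*√2 ≈ -16.971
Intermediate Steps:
G(k) = 2 + k
K(W) = 6 + 6*W (K(W) = (1 + W)*(2 + 4) = (1 + W)*6 = 6 + 6*W)
T(C, H) = 8 + H
√(T(K((3*(-4))*5), -15) + 15)*c(-6) = √((8 - 15) + 15)*(-6) = √(-7 + 15)*(-6) = √8*(-6) = (2*√2)*(-6) = -12*√2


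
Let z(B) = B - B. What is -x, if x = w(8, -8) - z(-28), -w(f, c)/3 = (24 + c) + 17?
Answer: 99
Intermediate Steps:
z(B) = 0
w(f, c) = -123 - 3*c (w(f, c) = -3*((24 + c) + 17) = -3*(41 + c) = -123 - 3*c)
x = -99 (x = (-123 - 3*(-8)) - 1*0 = (-123 + 24) + 0 = -99 + 0 = -99)
-x = -1*(-99) = 99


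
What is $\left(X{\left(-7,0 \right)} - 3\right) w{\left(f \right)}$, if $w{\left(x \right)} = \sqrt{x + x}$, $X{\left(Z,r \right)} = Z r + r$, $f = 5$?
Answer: $- 3 \sqrt{10} \approx -9.4868$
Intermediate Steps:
$X{\left(Z,r \right)} = r + Z r$
$w{\left(x \right)} = \sqrt{2} \sqrt{x}$ ($w{\left(x \right)} = \sqrt{2 x} = \sqrt{2} \sqrt{x}$)
$\left(X{\left(-7,0 \right)} - 3\right) w{\left(f \right)} = \left(0 \left(1 - 7\right) - 3\right) \sqrt{2} \sqrt{5} = \left(0 \left(-6\right) - 3\right) \sqrt{10} = \left(0 - 3\right) \sqrt{10} = - 3 \sqrt{10}$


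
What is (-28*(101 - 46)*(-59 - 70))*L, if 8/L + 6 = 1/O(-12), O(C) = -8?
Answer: -1816320/7 ≈ -2.5947e+5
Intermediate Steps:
L = -64/49 (L = 8/(-6 + 1/(-8)) = 8/(-6 - ⅛) = 8/(-49/8) = 8*(-8/49) = -64/49 ≈ -1.3061)
(-28*(101 - 46)*(-59 - 70))*L = -28*(101 - 46)*(-59 - 70)*(-64/49) = -1540*(-129)*(-64/49) = -28*(-7095)*(-64/49) = 198660*(-64/49) = -1816320/7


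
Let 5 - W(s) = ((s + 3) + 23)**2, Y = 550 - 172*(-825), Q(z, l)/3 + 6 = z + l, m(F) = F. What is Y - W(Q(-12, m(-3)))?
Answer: 143814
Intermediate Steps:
Q(z, l) = -18 + 3*l + 3*z (Q(z, l) = -18 + 3*(z + l) = -18 + 3*(l + z) = -18 + (3*l + 3*z) = -18 + 3*l + 3*z)
Y = 142450 (Y = 550 + 141900 = 142450)
W(s) = 5 - (26 + s)**2 (W(s) = 5 - ((s + 3) + 23)**2 = 5 - ((3 + s) + 23)**2 = 5 - (26 + s)**2)
Y - W(Q(-12, m(-3))) = 142450 - (5 - (26 + (-18 + 3*(-3) + 3*(-12)))**2) = 142450 - (5 - (26 + (-18 - 9 - 36))**2) = 142450 - (5 - (26 - 63)**2) = 142450 - (5 - 1*(-37)**2) = 142450 - (5 - 1*1369) = 142450 - (5 - 1369) = 142450 - 1*(-1364) = 142450 + 1364 = 143814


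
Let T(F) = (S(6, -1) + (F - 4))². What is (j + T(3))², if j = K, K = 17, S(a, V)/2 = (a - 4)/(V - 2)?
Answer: 40804/81 ≈ 503.75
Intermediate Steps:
S(a, V) = 2*(-4 + a)/(-2 + V) (S(a, V) = 2*((a - 4)/(V - 2)) = 2*((-4 + a)/(-2 + V)) = 2*(-4 + a)/(-2 + V))
j = 17
T(F) = (-16/3 + F)² (T(F) = (2*(-4 + 6)/(-2 - 1) + (F - 4))² = (2*2/(-3) + (-4 + F))² = (2*(-⅓)*2 + (-4 + F))² = (-4/3 + (-4 + F))² = (-16/3 + F)²)
(j + T(3))² = (17 + (-16 + 3*3)²/9)² = (17 + (-16 + 9)²/9)² = (17 + (⅑)*(-7)²)² = (17 + (⅑)*49)² = (17 + 49/9)² = (202/9)² = 40804/81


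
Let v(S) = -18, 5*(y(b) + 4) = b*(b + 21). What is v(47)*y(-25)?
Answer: -288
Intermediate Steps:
y(b) = -4 + b*(21 + b)/5 (y(b) = -4 + (b*(b + 21))/5 = -4 + (b*(21 + b))/5 = -4 + b*(21 + b)/5)
v(47)*y(-25) = -18*(-4 + (⅕)*(-25)² + (21/5)*(-25)) = -18*(-4 + (⅕)*625 - 105) = -18*(-4 + 125 - 105) = -18*16 = -288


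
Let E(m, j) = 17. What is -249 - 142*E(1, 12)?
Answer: -2663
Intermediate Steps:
-249 - 142*E(1, 12) = -249 - 142*17 = -249 - 2414 = -2663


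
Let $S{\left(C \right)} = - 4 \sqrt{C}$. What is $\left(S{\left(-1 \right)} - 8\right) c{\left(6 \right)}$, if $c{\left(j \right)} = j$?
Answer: $-48 - 24 i \approx -48.0 - 24.0 i$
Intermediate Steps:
$\left(S{\left(-1 \right)} - 8\right) c{\left(6 \right)} = \left(- 4 \sqrt{-1} - 8\right) 6 = \left(- 4 i - 8\right) 6 = \left(-8 - 4 i\right) 6 = -48 - 24 i$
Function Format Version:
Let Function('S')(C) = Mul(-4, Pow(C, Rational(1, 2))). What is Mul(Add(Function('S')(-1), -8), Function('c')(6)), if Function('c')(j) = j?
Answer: Add(-48, Mul(-24, I)) ≈ Add(-48.000, Mul(-24.000, I))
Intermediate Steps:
Mul(Add(Function('S')(-1), -8), Function('c')(6)) = Mul(Add(Mul(-4, Pow(-1, Rational(1, 2))), -8), 6) = Mul(Add(Mul(-4, I), -8), 6) = Mul(Add(-8, Mul(-4, I)), 6) = Add(-48, Mul(-24, I))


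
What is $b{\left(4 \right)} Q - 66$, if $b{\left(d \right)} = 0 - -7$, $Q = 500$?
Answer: $3434$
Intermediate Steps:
$b{\left(d \right)} = 7$ ($b{\left(d \right)} = 0 + 7 = 7$)
$b{\left(4 \right)} Q - 66 = 7 \cdot 500 - 66 = 3500 - 66 = 3434$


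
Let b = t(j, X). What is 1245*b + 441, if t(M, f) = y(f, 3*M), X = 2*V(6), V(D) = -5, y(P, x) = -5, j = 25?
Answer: -5784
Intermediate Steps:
X = -10 (X = 2*(-5) = -10)
t(M, f) = -5
b = -5
1245*b + 441 = 1245*(-5) + 441 = -6225 + 441 = -5784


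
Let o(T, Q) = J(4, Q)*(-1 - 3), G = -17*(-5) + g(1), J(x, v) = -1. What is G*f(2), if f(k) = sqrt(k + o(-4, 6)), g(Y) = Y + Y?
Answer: 87*sqrt(6) ≈ 213.11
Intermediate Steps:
g(Y) = 2*Y
G = 87 (G = -17*(-5) + 2*1 = 85 + 2 = 87)
o(T, Q) = 4 (o(T, Q) = -(-1 - 3) = -1*(-4) = 4)
f(k) = sqrt(4 + k) (f(k) = sqrt(k + 4) = sqrt(4 + k))
G*f(2) = 87*sqrt(4 + 2) = 87*sqrt(6)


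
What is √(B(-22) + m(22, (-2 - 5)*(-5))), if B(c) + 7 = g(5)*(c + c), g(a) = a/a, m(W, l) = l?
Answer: 4*I ≈ 4.0*I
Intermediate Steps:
g(a) = 1
B(c) = -7 + 2*c (B(c) = -7 + 1*(c + c) = -7 + 1*(2*c) = -7 + 2*c)
√(B(-22) + m(22, (-2 - 5)*(-5))) = √((-7 + 2*(-22)) + (-2 - 5)*(-5)) = √((-7 - 44) - 7*(-5)) = √(-51 + 35) = √(-16) = 4*I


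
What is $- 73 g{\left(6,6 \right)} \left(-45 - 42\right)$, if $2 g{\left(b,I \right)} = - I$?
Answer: $-19053$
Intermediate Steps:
$g{\left(b,I \right)} = - \frac{I}{2}$ ($g{\left(b,I \right)} = \frac{\left(-1\right) I}{2} = - \frac{I}{2}$)
$- 73 g{\left(6,6 \right)} \left(-45 - 42\right) = - 73 \left(\left(- \frac{1}{2}\right) 6\right) \left(-45 - 42\right) = \left(-73\right) \left(-3\right) \left(-87\right) = 219 \left(-87\right) = -19053$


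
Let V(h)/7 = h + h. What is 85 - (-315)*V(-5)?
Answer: -21965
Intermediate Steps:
V(h) = 14*h (V(h) = 7*(h + h) = 7*(2*h) = 14*h)
85 - (-315)*V(-5) = 85 - (-315)*14*(-5) = 85 - (-315)*(-70) = 85 - 45*490 = 85 - 22050 = -21965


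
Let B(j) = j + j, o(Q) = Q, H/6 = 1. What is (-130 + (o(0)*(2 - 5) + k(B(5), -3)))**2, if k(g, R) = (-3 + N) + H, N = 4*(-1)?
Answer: 17161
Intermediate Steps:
H = 6 (H = 6*1 = 6)
N = -4
B(j) = 2*j
k(g, R) = -1 (k(g, R) = (-3 - 4) + 6 = -7 + 6 = -1)
(-130 + (o(0)*(2 - 5) + k(B(5), -3)))**2 = (-130 + (0*(2 - 5) - 1))**2 = (-130 + (0*(-3) - 1))**2 = (-130 + (0 - 1))**2 = (-130 - 1)**2 = (-131)**2 = 17161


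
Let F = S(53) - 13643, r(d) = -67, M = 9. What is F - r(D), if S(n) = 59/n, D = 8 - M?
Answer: -719469/53 ≈ -13575.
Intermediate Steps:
D = -1 (D = 8 - 1*9 = 8 - 9 = -1)
F = -723020/53 (F = 59/53 - 13643 = -723020/53 ≈ -13642.)
F - r(D) = -723020/53 - 1*(-67) = -723020/53 + 67 = -719469/53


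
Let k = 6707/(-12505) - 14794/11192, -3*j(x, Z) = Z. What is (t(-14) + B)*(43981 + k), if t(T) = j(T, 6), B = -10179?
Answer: -31332755507910663/69977980 ≈ -4.4775e+8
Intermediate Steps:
j(x, Z) = -Z/3
t(T) = -2 (t(T) = -1/3*6 = -2)
k = -130031857/69977980 (k = 6707*(-1/12505) - 14794*1/11192 = -6707/12505 - 7397/5596 = -130031857/69977980 ≈ -1.8582)
(t(-14) + B)*(43981 + k) = (-2 - 10179)*(43981 - 130031857/69977980) = -10181*3077571506523/69977980 = -31332755507910663/69977980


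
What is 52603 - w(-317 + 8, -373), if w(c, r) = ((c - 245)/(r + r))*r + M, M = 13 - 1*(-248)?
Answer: 52619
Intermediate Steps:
M = 261 (M = 13 + 248 = 261)
w(c, r) = 277/2 + c/2 (w(c, r) = ((c - 245)/(r + r))*r + 261 = ((-245 + c)/((2*r)))*r + 261 = ((-245 + c)*(1/(2*r)))*r + 261 = ((-245 + c)/(2*r))*r + 261 = (-245/2 + c/2) + 261 = 277/2 + c/2)
52603 - w(-317 + 8, -373) = 52603 - (277/2 + (-317 + 8)/2) = 52603 - (277/2 + (½)*(-309)) = 52603 - (277/2 - 309/2) = 52603 - 1*(-16) = 52603 + 16 = 52619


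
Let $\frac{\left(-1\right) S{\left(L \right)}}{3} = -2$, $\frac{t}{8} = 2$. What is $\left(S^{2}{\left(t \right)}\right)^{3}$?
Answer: $46656$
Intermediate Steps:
$t = 16$ ($t = 8 \cdot 2 = 16$)
$S{\left(L \right)} = 6$ ($S{\left(L \right)} = \left(-3\right) \left(-2\right) = 6$)
$\left(S^{2}{\left(t \right)}\right)^{3} = \left(6^{2}\right)^{3} = 36^{3} = 46656$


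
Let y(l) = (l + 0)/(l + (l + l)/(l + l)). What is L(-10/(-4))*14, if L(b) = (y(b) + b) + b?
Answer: 80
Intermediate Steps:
y(l) = l/(1 + l) (y(l) = l/(l + (2*l)/((2*l))) = l/(l + (2*l)*(1/(2*l))) = l/(l + 1) = l/(1 + l))
L(b) = 2*b + b/(1 + b) (L(b) = (b/(1 + b) + b) + b = (b + b/(1 + b)) + b = 2*b + b/(1 + b))
L(-10/(-4))*14 = ((-10/(-4))*(3 + 2*(-10/(-4)))/(1 - 10/(-4)))*14 = ((-10*(-¼))*(3 + 2*(-10*(-¼)))/(1 - 10*(-¼)))*14 = (5*(3 + 2*(5/2))/(2*(1 + 5/2)))*14 = (5*(3 + 5)/(2*(7/2)))*14 = ((5/2)*(2/7)*8)*14 = (40/7)*14 = 80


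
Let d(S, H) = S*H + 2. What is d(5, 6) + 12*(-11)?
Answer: -100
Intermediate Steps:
d(S, H) = 2 + H*S (d(S, H) = H*S + 2 = 2 + H*S)
d(5, 6) + 12*(-11) = (2 + 6*5) + 12*(-11) = (2 + 30) - 132 = 32 - 132 = -100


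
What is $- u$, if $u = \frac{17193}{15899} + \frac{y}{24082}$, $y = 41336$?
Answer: $- \frac{535621445}{191439859} \approx -2.7979$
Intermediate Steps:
$u = \frac{535621445}{191439859}$ ($u = \frac{17193}{15899} + \frac{41336}{24082} = 17193 \cdot \frac{1}{15899} + 41336 \cdot \frac{1}{24082} = \frac{17193}{15899} + \frac{20668}{12041} = \frac{535621445}{191439859} \approx 2.7979$)
$- u = \left(-1\right) \frac{535621445}{191439859} = - \frac{535621445}{191439859}$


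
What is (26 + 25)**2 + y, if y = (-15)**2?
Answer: 2826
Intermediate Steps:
y = 225
(26 + 25)**2 + y = (26 + 25)**2 + 225 = 51**2 + 225 = 2601 + 225 = 2826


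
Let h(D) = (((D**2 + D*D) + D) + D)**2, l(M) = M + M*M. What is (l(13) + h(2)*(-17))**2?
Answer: 5134756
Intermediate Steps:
l(M) = M + M**2
h(D) = (2*D + 2*D**2)**2 (h(D) = (((D**2 + D**2) + D) + D)**2 = ((2*D**2 + D) + D)**2 = ((D + 2*D**2) + D)**2 = (2*D + 2*D**2)**2)
(l(13) + h(2)*(-17))**2 = (13*(1 + 13) + (4*2**2*(1 + 2)**2)*(-17))**2 = (13*14 + (4*4*3**2)*(-17))**2 = (182 + (4*4*9)*(-17))**2 = (182 + 144*(-17))**2 = (182 - 2448)**2 = (-2266)**2 = 5134756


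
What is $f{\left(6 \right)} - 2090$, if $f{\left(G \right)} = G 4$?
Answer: $-2066$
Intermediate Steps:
$f{\left(G \right)} = 4 G$
$f{\left(6 \right)} - 2090 = 4 \cdot 6 - 2090 = 24 - 2090 = -2066$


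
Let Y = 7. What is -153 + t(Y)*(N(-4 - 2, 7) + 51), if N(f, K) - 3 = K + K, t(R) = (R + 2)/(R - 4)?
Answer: 51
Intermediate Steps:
t(R) = (2 + R)/(-4 + R)
N(f, K) = 3 + 2*K (N(f, K) = 3 + (K + K) = 3 + 2*K)
-153 + t(Y)*(N(-4 - 2, 7) + 51) = -153 + ((2 + 7)/(-4 + 7))*((3 + 2*7) + 51) = -153 + (9/3)*((3 + 14) + 51) = -153 + ((⅓)*9)*(17 + 51) = -153 + 3*68 = -153 + 204 = 51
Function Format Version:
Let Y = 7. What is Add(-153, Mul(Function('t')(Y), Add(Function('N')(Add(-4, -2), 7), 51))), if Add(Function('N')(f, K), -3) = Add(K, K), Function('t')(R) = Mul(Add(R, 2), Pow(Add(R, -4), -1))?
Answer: 51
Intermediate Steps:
Function('t')(R) = Mul(Pow(Add(-4, R), -1), Add(2, R)) (Function('t')(R) = Mul(Add(2, R), Pow(Add(-4, R), -1)) = Mul(Pow(Add(-4, R), -1), Add(2, R)))
Function('N')(f, K) = Add(3, Mul(2, K)) (Function('N')(f, K) = Add(3, Add(K, K)) = Add(3, Mul(2, K)))
Add(-153, Mul(Function('t')(Y), Add(Function('N')(Add(-4, -2), 7), 51))) = Add(-153, Mul(Mul(Pow(Add(-4, 7), -1), Add(2, 7)), Add(Add(3, Mul(2, 7)), 51))) = Add(-153, Mul(Mul(Pow(3, -1), 9), Add(Add(3, 14), 51))) = Add(-153, Mul(Mul(Rational(1, 3), 9), Add(17, 51))) = Add(-153, Mul(3, 68)) = Add(-153, 204) = 51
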